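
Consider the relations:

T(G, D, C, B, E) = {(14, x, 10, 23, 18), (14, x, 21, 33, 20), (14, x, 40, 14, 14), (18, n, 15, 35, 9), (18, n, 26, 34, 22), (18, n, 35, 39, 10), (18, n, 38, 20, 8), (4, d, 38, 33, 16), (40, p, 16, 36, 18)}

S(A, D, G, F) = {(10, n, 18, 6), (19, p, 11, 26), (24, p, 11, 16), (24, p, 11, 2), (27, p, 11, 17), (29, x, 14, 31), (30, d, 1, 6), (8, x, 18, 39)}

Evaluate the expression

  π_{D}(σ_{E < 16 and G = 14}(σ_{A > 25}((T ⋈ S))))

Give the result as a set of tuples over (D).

T ⋈ S (natural join on G, D): {(14, x, 10, 23, 18, 29, 31), (14, x, 21, 33, 20, 29, 31), (14, x, 40, 14, 14, 29, 31), (18, n, 15, 35, 9, 10, 6), (18, n, 26, 34, 22, 10, 6), (18, n, 35, 39, 10, 10, 6), (18, n, 38, 20, 8, 10, 6)}
Selection A > 25: {(14, x, 10, 23, 18, 29, 31), (14, x, 21, 33, 20, 29, 31), (14, x, 40, 14, 14, 29, 31)}
Selection E < 16 and G = 14: {(14, x, 40, 14, 14, 29, 31)}
π_{D} gives {x}.

{x}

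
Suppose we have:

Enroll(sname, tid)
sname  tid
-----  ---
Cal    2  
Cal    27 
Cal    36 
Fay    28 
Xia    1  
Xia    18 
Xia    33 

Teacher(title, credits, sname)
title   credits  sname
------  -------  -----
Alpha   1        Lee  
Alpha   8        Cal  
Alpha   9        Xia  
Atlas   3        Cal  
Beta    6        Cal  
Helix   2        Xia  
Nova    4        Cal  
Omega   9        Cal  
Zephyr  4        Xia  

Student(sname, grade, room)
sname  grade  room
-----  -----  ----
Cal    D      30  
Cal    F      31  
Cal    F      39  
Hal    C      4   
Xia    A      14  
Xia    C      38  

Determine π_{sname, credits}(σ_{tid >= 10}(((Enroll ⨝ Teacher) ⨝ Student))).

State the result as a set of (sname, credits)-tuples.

Enroll ⋈ Teacher (natural join on sname): {(Cal, 2, Alpha, 8), (Cal, 2, Atlas, 3), (Cal, 2, Beta, 6), (Cal, 2, Nova, 4), (Cal, 2, Omega, 9), (Cal, 27, Alpha, 8), (Cal, 27, Atlas, 3), (Cal, 27, Beta, 6), (Cal, 27, Nova, 4), (Cal, 27, Omega, 9), (Cal, 36, Alpha, 8), (Cal, 36, Atlas, 3), (Cal, 36, Beta, 6), (Cal, 36, Nova, 4), (Cal, 36, Omega, 9), (Xia, 1, Alpha, 9), (Xia, 1, Helix, 2), (Xia, 1, Zephyr, 4), (Xia, 18, Alpha, 9), (Xia, 18, Helix, 2), (Xia, 18, Zephyr, 4), (Xia, 33, Alpha, 9), (Xia, 33, Helix, 2), (Xia, 33, Zephyr, 4)}
(Enroll ⨝ Teacher) ⋈ Student (natural join on sname): {(Cal, 2, Alpha, 8, D, 30), (Cal, 2, Alpha, 8, F, 31), (Cal, 2, Alpha, 8, F, 39), (Cal, 2, Atlas, 3, D, 30), (Cal, 2, Atlas, 3, F, 31), (Cal, 2, Atlas, 3, F, 39), (Cal, 2, Beta, 6, D, 30), (Cal, 2, Beta, 6, F, 31), (Cal, 2, Beta, 6, F, 39), (Cal, 2, Nova, 4, D, 30), (Cal, 2, Nova, 4, F, 31), (Cal, 2, Nova, 4, F, 39), (Cal, 2, Omega, 9, D, 30), (Cal, 2, Omega, 9, F, 31), (Cal, 2, Omega, 9, F, 39), (Cal, 27, Alpha, 8, D, 30), (Cal, 27, Alpha, 8, F, 31), (Cal, 27, Alpha, 8, F, 39), (Cal, 27, Atlas, 3, D, 30), (Cal, 27, Atlas, 3, F, 31), (Cal, 27, Atlas, 3, F, 39), (Cal, 27, Beta, 6, D, 30), (Cal, 27, Beta, 6, F, 31), (Cal, 27, Beta, 6, F, 39), (Cal, 27, Nova, 4, D, 30), (Cal, 27, Nova, 4, F, 31), (Cal, 27, Nova, 4, F, 39), (Cal, 27, Omega, 9, D, 30), (Cal, 27, Omega, 9, F, 31), (Cal, 27, Omega, 9, F, 39), (Cal, 36, Alpha, 8, D, 30), (Cal, 36, Alpha, 8, F, 31), (Cal, 36, Alpha, 8, F, 39), (Cal, 36, Atlas, 3, D, 30), (Cal, 36, Atlas, 3, F, 31), (Cal, 36, Atlas, 3, F, 39), (Cal, 36, Beta, 6, D, 30), (Cal, 36, Beta, 6, F, 31), (Cal, 36, Beta, 6, F, 39), (Cal, 36, Nova, 4, D, 30), (Cal, 36, Nova, 4, F, 31), (Cal, 36, Nova, 4, F, 39), (Cal, 36, Omega, 9, D, 30), (Cal, 36, Omega, 9, F, 31), (Cal, 36, Omega, 9, F, 39), (Xia, 1, Alpha, 9, A, 14), (Xia, 1, Alpha, 9, C, 38), (Xia, 1, Helix, 2, A, 14), (Xia, 1, Helix, 2, C, 38), (Xia, 1, Zephyr, 4, A, 14), (Xia, 1, Zephyr, 4, C, 38), (Xia, 18, Alpha, 9, A, 14), (Xia, 18, Alpha, 9, C, 38), (Xia, 18, Helix, 2, A, 14), (Xia, 18, Helix, 2, C, 38), (Xia, 18, Zephyr, 4, A, 14), (Xia, 18, Zephyr, 4, C, 38), (Xia, 33, Alpha, 9, A, 14), (Xia, 33, Alpha, 9, C, 38), (Xia, 33, Helix, 2, A, 14), (Xia, 33, Helix, 2, C, 38), (Xia, 33, Zephyr, 4, A, 14), (Xia, 33, Zephyr, 4, C, 38)}
Selection tid >= 10: {(Cal, 27, Alpha, 8, D, 30), (Cal, 27, Alpha, 8, F, 31), (Cal, 27, Alpha, 8, F, 39), (Cal, 27, Atlas, 3, D, 30), (Cal, 27, Atlas, 3, F, 31), (Cal, 27, Atlas, 3, F, 39), (Cal, 27, Beta, 6, D, 30), (Cal, 27, Beta, 6, F, 31), (Cal, 27, Beta, 6, F, 39), (Cal, 27, Nova, 4, D, 30), (Cal, 27, Nova, 4, F, 31), (Cal, 27, Nova, 4, F, 39), (Cal, 27, Omega, 9, D, 30), (Cal, 27, Omega, 9, F, 31), (Cal, 27, Omega, 9, F, 39), (Cal, 36, Alpha, 8, D, 30), (Cal, 36, Alpha, 8, F, 31), (Cal, 36, Alpha, 8, F, 39), (Cal, 36, Atlas, 3, D, 30), (Cal, 36, Atlas, 3, F, 31), (Cal, 36, Atlas, 3, F, 39), (Cal, 36, Beta, 6, D, 30), (Cal, 36, Beta, 6, F, 31), (Cal, 36, Beta, 6, F, 39), (Cal, 36, Nova, 4, D, 30), (Cal, 36, Nova, 4, F, 31), (Cal, 36, Nova, 4, F, 39), (Cal, 36, Omega, 9, D, 30), (Cal, 36, Omega, 9, F, 31), (Cal, 36, Omega, 9, F, 39), (Xia, 18, Alpha, 9, A, 14), (Xia, 18, Alpha, 9, C, 38), (Xia, 18, Helix, 2, A, 14), (Xia, 18, Helix, 2, C, 38), (Xia, 18, Zephyr, 4, A, 14), (Xia, 18, Zephyr, 4, C, 38), (Xia, 33, Alpha, 9, A, 14), (Xia, 33, Alpha, 9, C, 38), (Xia, 33, Helix, 2, A, 14), (Xia, 33, Helix, 2, C, 38), (Xia, 33, Zephyr, 4, A, 14), (Xia, 33, Zephyr, 4, C, 38)}
Keep only column(s) sname, credits (34 duplicate(s) eliminated): {(Cal, 3), (Cal, 4), (Cal, 6), (Cal, 8), (Cal, 9), (Xia, 2), (Xia, 4), (Xia, 9)}

{(Cal, 3), (Cal, 4), (Cal, 6), (Cal, 8), (Cal, 9), (Xia, 2), (Xia, 4), (Xia, 9)}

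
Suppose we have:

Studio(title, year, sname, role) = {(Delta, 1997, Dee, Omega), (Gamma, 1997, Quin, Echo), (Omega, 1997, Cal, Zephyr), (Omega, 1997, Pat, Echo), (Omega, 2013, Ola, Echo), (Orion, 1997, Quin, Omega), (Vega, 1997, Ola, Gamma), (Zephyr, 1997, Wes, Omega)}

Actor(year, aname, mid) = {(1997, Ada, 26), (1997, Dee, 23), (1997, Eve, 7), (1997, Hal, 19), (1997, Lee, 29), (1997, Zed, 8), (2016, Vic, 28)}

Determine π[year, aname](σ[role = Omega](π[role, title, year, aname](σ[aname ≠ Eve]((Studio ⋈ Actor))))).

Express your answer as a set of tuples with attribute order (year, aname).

Natural join on year: {(Delta, 1997, Dee, Omega, Ada, 26), (Delta, 1997, Dee, Omega, Dee, 23), (Delta, 1997, Dee, Omega, Eve, 7), (Delta, 1997, Dee, Omega, Hal, 19), (Delta, 1997, Dee, Omega, Lee, 29), (Delta, 1997, Dee, Omega, Zed, 8), (Gamma, 1997, Quin, Echo, Ada, 26), (Gamma, 1997, Quin, Echo, Dee, 23), (Gamma, 1997, Quin, Echo, Eve, 7), (Gamma, 1997, Quin, Echo, Hal, 19), (Gamma, 1997, Quin, Echo, Lee, 29), (Gamma, 1997, Quin, Echo, Zed, 8), (Omega, 1997, Cal, Zephyr, Ada, 26), (Omega, 1997, Cal, Zephyr, Dee, 23), (Omega, 1997, Cal, Zephyr, Eve, 7), (Omega, 1997, Cal, Zephyr, Hal, 19), (Omega, 1997, Cal, Zephyr, Lee, 29), (Omega, 1997, Cal, Zephyr, Zed, 8), (Omega, 1997, Pat, Echo, Ada, 26), (Omega, 1997, Pat, Echo, Dee, 23), (Omega, 1997, Pat, Echo, Eve, 7), (Omega, 1997, Pat, Echo, Hal, 19), (Omega, 1997, Pat, Echo, Lee, 29), (Omega, 1997, Pat, Echo, Zed, 8), (Orion, 1997, Quin, Omega, Ada, 26), (Orion, 1997, Quin, Omega, Dee, 23), (Orion, 1997, Quin, Omega, Eve, 7), (Orion, 1997, Quin, Omega, Hal, 19), (Orion, 1997, Quin, Omega, Lee, 29), (Orion, 1997, Quin, Omega, Zed, 8), (Vega, 1997, Ola, Gamma, Ada, 26), (Vega, 1997, Ola, Gamma, Dee, 23), (Vega, 1997, Ola, Gamma, Eve, 7), (Vega, 1997, Ola, Gamma, Hal, 19), (Vega, 1997, Ola, Gamma, Lee, 29), (Vega, 1997, Ola, Gamma, Zed, 8), (Zephyr, 1997, Wes, Omega, Ada, 26), (Zephyr, 1997, Wes, Omega, Dee, 23), (Zephyr, 1997, Wes, Omega, Eve, 7), (Zephyr, 1997, Wes, Omega, Hal, 19), (Zephyr, 1997, Wes, Omega, Lee, 29), (Zephyr, 1997, Wes, Omega, Zed, 8)}
Apply σ_{aname ≠ Eve}; surviving tuples: {(Delta, 1997, Dee, Omega, Ada, 26), (Delta, 1997, Dee, Omega, Dee, 23), (Delta, 1997, Dee, Omega, Hal, 19), (Delta, 1997, Dee, Omega, Lee, 29), (Delta, 1997, Dee, Omega, Zed, 8), (Gamma, 1997, Quin, Echo, Ada, 26), (Gamma, 1997, Quin, Echo, Dee, 23), (Gamma, 1997, Quin, Echo, Hal, 19), (Gamma, 1997, Quin, Echo, Lee, 29), (Gamma, 1997, Quin, Echo, Zed, 8), (Omega, 1997, Cal, Zephyr, Ada, 26), (Omega, 1997, Cal, Zephyr, Dee, 23), (Omega, 1997, Cal, Zephyr, Hal, 19), (Omega, 1997, Cal, Zephyr, Lee, 29), (Omega, 1997, Cal, Zephyr, Zed, 8), (Omega, 1997, Pat, Echo, Ada, 26), (Omega, 1997, Pat, Echo, Dee, 23), (Omega, 1997, Pat, Echo, Hal, 19), (Omega, 1997, Pat, Echo, Lee, 29), (Omega, 1997, Pat, Echo, Zed, 8), (Orion, 1997, Quin, Omega, Ada, 26), (Orion, 1997, Quin, Omega, Dee, 23), (Orion, 1997, Quin, Omega, Hal, 19), (Orion, 1997, Quin, Omega, Lee, 29), (Orion, 1997, Quin, Omega, Zed, 8), (Vega, 1997, Ola, Gamma, Ada, 26), (Vega, 1997, Ola, Gamma, Dee, 23), (Vega, 1997, Ola, Gamma, Hal, 19), (Vega, 1997, Ola, Gamma, Lee, 29), (Vega, 1997, Ola, Gamma, Zed, 8), (Zephyr, 1997, Wes, Omega, Ada, 26), (Zephyr, 1997, Wes, Omega, Dee, 23), (Zephyr, 1997, Wes, Omega, Hal, 19), (Zephyr, 1997, Wes, Omega, Lee, 29), (Zephyr, 1997, Wes, Omega, Zed, 8)}
Keep only column(s) role, title, year, aname: {(Echo, Gamma, 1997, Ada), (Echo, Gamma, 1997, Dee), (Echo, Gamma, 1997, Hal), (Echo, Gamma, 1997, Lee), (Echo, Gamma, 1997, Zed), (Echo, Omega, 1997, Ada), (Echo, Omega, 1997, Dee), (Echo, Omega, 1997, Hal), (Echo, Omega, 1997, Lee), (Echo, Omega, 1997, Zed), (Gamma, Vega, 1997, Ada), (Gamma, Vega, 1997, Dee), (Gamma, Vega, 1997, Hal), (Gamma, Vega, 1997, Lee), (Gamma, Vega, 1997, Zed), (Omega, Delta, 1997, Ada), (Omega, Delta, 1997, Dee), (Omega, Delta, 1997, Hal), (Omega, Delta, 1997, Lee), (Omega, Delta, 1997, Zed), (Omega, Orion, 1997, Ada), (Omega, Orion, 1997, Dee), (Omega, Orion, 1997, Hal), (Omega, Orion, 1997, Lee), (Omega, Orion, 1997, Zed), (Omega, Zephyr, 1997, Ada), (Omega, Zephyr, 1997, Dee), (Omega, Zephyr, 1997, Hal), (Omega, Zephyr, 1997, Lee), (Omega, Zephyr, 1997, Zed), (Zephyr, Omega, 1997, Ada), (Zephyr, Omega, 1997, Dee), (Zephyr, Omega, 1997, Hal), (Zephyr, Omega, 1997, Lee), (Zephyr, Omega, 1997, Zed)}
Apply σ_{role = Omega}; surviving tuples: {(Omega, Delta, 1997, Ada), (Omega, Delta, 1997, Dee), (Omega, Delta, 1997, Hal), (Omega, Delta, 1997, Lee), (Omega, Delta, 1997, Zed), (Omega, Orion, 1997, Ada), (Omega, Orion, 1997, Dee), (Omega, Orion, 1997, Hal), (Omega, Orion, 1997, Lee), (Omega, Orion, 1997, Zed), (Omega, Zephyr, 1997, Ada), (Omega, Zephyr, 1997, Dee), (Omega, Zephyr, 1997, Hal), (Omega, Zephyr, 1997, Lee), (Omega, Zephyr, 1997, Zed)}
Keep only column(s) year, aname (10 duplicate(s) eliminated): {(1997, Ada), (1997, Dee), (1997, Hal), (1997, Lee), (1997, Zed)}

{(1997, Ada), (1997, Dee), (1997, Hal), (1997, Lee), (1997, Zed)}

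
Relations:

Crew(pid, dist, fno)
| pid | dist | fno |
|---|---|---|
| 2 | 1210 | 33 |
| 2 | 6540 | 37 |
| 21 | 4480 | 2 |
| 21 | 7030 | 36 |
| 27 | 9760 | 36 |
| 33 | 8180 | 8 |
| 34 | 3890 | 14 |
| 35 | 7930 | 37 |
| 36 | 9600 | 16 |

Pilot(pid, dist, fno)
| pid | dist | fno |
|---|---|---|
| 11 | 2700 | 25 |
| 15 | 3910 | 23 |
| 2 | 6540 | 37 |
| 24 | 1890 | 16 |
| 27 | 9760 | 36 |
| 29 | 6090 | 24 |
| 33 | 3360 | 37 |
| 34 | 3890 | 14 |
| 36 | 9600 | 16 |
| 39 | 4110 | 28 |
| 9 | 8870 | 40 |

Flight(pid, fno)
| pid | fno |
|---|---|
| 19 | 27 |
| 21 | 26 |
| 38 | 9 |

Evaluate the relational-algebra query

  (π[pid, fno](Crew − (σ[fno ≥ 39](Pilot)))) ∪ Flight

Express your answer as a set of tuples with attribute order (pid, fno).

{(19, 27), (2, 33), (2, 37), (21, 2), (21, 26), (21, 36), (27, 36), (33, 8), (34, 14), (35, 37), (36, 16), (38, 9)}

Apply σ_{fno ≥ 39}; surviving tuples: {(9, 8870, 40)}
Set difference of the two operands is {(2, 1210, 33), (2, 6540, 37), (21, 4480, 2), (21, 7030, 36), (27, 9760, 36), (33, 8180, 8), (34, 3890, 14), (35, 7930, 37), (36, 9600, 16)}.
π_{pid, fno} gives {(2, 33), (2, 37), (21, 2), (21, 36), (27, 36), (33, 8), (34, 14), (35, 37), (36, 16)}.
Set union of the two operands is {(19, 27), (2, 33), (2, 37), (21, 2), (21, 26), (21, 36), (27, 36), (33, 8), (34, 14), (35, 37), (36, 16), (38, 9)}.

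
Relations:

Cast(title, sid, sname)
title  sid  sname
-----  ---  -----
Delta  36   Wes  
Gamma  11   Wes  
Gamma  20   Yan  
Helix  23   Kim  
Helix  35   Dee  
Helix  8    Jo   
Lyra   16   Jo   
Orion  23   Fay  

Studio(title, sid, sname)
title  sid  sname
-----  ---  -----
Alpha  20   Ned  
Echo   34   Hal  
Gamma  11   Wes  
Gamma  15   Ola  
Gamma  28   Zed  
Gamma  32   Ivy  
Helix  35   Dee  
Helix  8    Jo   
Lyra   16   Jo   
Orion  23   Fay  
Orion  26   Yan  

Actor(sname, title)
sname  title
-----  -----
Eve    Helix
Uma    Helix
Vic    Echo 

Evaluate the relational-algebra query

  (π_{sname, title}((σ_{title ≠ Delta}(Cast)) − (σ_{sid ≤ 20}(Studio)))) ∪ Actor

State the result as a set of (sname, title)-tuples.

{(Dee, Helix), (Eve, Helix), (Fay, Orion), (Kim, Helix), (Uma, Helix), (Vic, Echo), (Yan, Gamma)}

Apply σ_{title ≠ Delta}; surviving tuples: {(Gamma, 11, Wes), (Gamma, 20, Yan), (Helix, 23, Kim), (Helix, 35, Dee), (Helix, 8, Jo), (Lyra, 16, Jo), (Orion, 23, Fay)}
Apply σ_{sid ≤ 20}; surviving tuples: {(Alpha, 20, Ned), (Gamma, 11, Wes), (Gamma, 15, Ola), (Helix, 8, Jo), (Lyra, 16, Jo)}
Taking the difference: {(Gamma, 20, Yan), (Helix, 23, Kim), (Helix, 35, Dee), (Orion, 23, Fay)}
π[sname, title]: project onto (sname, title) → {(Dee, Helix), (Fay, Orion), (Kim, Helix), (Yan, Gamma)}
Taking the union: {(Dee, Helix), (Eve, Helix), (Fay, Orion), (Kim, Helix), (Uma, Helix), (Vic, Echo), (Yan, Gamma)}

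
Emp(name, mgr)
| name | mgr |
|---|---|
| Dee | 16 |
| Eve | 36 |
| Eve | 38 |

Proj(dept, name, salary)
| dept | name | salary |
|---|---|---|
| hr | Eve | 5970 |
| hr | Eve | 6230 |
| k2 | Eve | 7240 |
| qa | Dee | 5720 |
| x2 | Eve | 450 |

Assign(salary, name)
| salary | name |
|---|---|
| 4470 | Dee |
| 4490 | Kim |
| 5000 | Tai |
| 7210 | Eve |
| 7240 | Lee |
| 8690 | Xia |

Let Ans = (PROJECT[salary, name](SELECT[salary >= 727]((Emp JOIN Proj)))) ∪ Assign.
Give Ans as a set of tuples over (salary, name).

Natural join on name: {(Dee, 16, qa, 5720), (Eve, 36, hr, 5970), (Eve, 36, hr, 6230), (Eve, 36, k2, 7240), (Eve, 36, x2, 450), (Eve, 38, hr, 5970), (Eve, 38, hr, 6230), (Eve, 38, k2, 7240), (Eve, 38, x2, 450)}
Apply σ_{salary >= 727}; surviving tuples: {(Dee, 16, qa, 5720), (Eve, 36, hr, 5970), (Eve, 36, hr, 6230), (Eve, 36, k2, 7240), (Eve, 38, hr, 5970), (Eve, 38, hr, 6230), (Eve, 38, k2, 7240)}
π_{salary, name} gives {(5720, Dee), (5970, Eve), (6230, Eve), (7240, Eve)} (3 duplicate(s) eliminated).
Set union of the two operands is {(4470, Dee), (4490, Kim), (5000, Tai), (5720, Dee), (5970, Eve), (6230, Eve), (7210, Eve), (7240, Eve), (7240, Lee), (8690, Xia)}.

{(4470, Dee), (4490, Kim), (5000, Tai), (5720, Dee), (5970, Eve), (6230, Eve), (7210, Eve), (7240, Eve), (7240, Lee), (8690, Xia)}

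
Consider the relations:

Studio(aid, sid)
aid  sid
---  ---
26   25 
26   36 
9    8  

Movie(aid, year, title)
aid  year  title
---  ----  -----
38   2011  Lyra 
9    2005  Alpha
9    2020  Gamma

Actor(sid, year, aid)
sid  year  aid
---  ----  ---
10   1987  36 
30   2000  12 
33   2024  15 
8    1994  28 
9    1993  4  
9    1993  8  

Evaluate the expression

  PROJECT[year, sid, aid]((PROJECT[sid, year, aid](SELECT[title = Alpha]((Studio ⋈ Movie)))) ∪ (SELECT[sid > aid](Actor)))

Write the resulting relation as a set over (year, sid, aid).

Joining Studio and Movie on aid yields {(9, 8, 2005, Alpha), (9, 8, 2020, Gamma)}.
σ[title = Alpha]: keep tuples satisfying title = Alpha → {(9, 8, 2005, Alpha)}
Projecting to sid, year, aid: {(8, 2005, 9)}
σ[sid > aid]: keep tuples satisfying sid > aid → {(30, 2000, 12), (33, 2024, 15), (9, 1993, 4), (9, 1993, 8)}
Taking the union: {(30, 2000, 12), (33, 2024, 15), (8, 2005, 9), (9, 1993, 4), (9, 1993, 8)}
Projecting to year, sid, aid: {(1993, 9, 4), (1993, 9, 8), (2000, 30, 12), (2005, 8, 9), (2024, 33, 15)}

{(1993, 9, 4), (1993, 9, 8), (2000, 30, 12), (2005, 8, 9), (2024, 33, 15)}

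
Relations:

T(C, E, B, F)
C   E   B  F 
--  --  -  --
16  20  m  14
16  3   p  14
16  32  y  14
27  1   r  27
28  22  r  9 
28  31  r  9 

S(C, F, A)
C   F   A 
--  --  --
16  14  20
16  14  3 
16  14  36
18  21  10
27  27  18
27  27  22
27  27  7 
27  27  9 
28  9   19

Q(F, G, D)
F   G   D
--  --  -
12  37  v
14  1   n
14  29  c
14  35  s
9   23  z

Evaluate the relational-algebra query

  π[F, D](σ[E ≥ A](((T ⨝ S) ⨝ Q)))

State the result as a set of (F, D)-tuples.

Joining T and S on C, F yields {(16, 20, m, 14, 20), (16, 20, m, 14, 3), (16, 20, m, 14, 36), (16, 3, p, 14, 20), (16, 3, p, 14, 3), (16, 3, p, 14, 36), (16, 32, y, 14, 20), (16, 32, y, 14, 3), (16, 32, y, 14, 36), (27, 1, r, 27, 18), (27, 1, r, 27, 22), (27, 1, r, 27, 7), (27, 1, r, 27, 9), (28, 22, r, 9, 19), (28, 31, r, 9, 19)}.
Joining (T ⨝ S) and Q on F yields {(16, 20, m, 14, 20, 1, n), (16, 20, m, 14, 20, 29, c), (16, 20, m, 14, 20, 35, s), (16, 20, m, 14, 3, 1, n), (16, 20, m, 14, 3, 29, c), (16, 20, m, 14, 3, 35, s), (16, 20, m, 14, 36, 1, n), (16, 20, m, 14, 36, 29, c), (16, 20, m, 14, 36, 35, s), (16, 3, p, 14, 20, 1, n), (16, 3, p, 14, 20, 29, c), (16, 3, p, 14, 20, 35, s), (16, 3, p, 14, 3, 1, n), (16, 3, p, 14, 3, 29, c), (16, 3, p, 14, 3, 35, s), (16, 3, p, 14, 36, 1, n), (16, 3, p, 14, 36, 29, c), (16, 3, p, 14, 36, 35, s), (16, 32, y, 14, 20, 1, n), (16, 32, y, 14, 20, 29, c), (16, 32, y, 14, 20, 35, s), (16, 32, y, 14, 3, 1, n), (16, 32, y, 14, 3, 29, c), (16, 32, y, 14, 3, 35, s), (16, 32, y, 14, 36, 1, n), (16, 32, y, 14, 36, 29, c), (16, 32, y, 14, 36, 35, s), (28, 22, r, 9, 19, 23, z), (28, 31, r, 9, 19, 23, z)}.
σ[E ≥ A]: keep tuples satisfying E ≥ A → {(16, 20, m, 14, 20, 1, n), (16, 20, m, 14, 20, 29, c), (16, 20, m, 14, 20, 35, s), (16, 20, m, 14, 3, 1, n), (16, 20, m, 14, 3, 29, c), (16, 20, m, 14, 3, 35, s), (16, 3, p, 14, 3, 1, n), (16, 3, p, 14, 3, 29, c), (16, 3, p, 14, 3, 35, s), (16, 32, y, 14, 20, 1, n), (16, 32, y, 14, 20, 29, c), (16, 32, y, 14, 20, 35, s), (16, 32, y, 14, 3, 1, n), (16, 32, y, 14, 3, 29, c), (16, 32, y, 14, 3, 35, s), (28, 22, r, 9, 19, 23, z), (28, 31, r, 9, 19, 23, z)}
π_{F, D} gives {(14, c), (14, n), (14, s), (9, z)} (13 duplicate(s) eliminated).

{(14, c), (14, n), (14, s), (9, z)}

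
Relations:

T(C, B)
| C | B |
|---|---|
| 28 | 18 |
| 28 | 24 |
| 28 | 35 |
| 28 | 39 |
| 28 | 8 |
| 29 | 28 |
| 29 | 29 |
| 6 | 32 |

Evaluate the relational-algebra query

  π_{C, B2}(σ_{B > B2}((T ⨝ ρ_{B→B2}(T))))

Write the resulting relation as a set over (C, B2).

ρ[B→B2]: schema becomes (C, B2); tuples unchanged.
Joining T and ρ_{B→B2}(T) on C yields {(28, 18, 18), (28, 18, 24), (28, 18, 35), (28, 18, 39), (28, 18, 8), (28, 24, 18), (28, 24, 24), (28, 24, 35), (28, 24, 39), (28, 24, 8), (28, 35, 18), (28, 35, 24), (28, 35, 35), (28, 35, 39), (28, 35, 8), (28, 39, 18), (28, 39, 24), (28, 39, 35), (28, 39, 39), (28, 39, 8), (28, 8, 18), (28, 8, 24), (28, 8, 35), (28, 8, 39), (28, 8, 8), (29, 28, 28), (29, 28, 29), (29, 29, 28), (29, 29, 29), (6, 32, 32)}.
Selection B > B2: {(28, 18, 8), (28, 24, 18), (28, 24, 8), (28, 35, 18), (28, 35, 24), (28, 35, 8), (28, 39, 18), (28, 39, 24), (28, 39, 35), (28, 39, 8), (29, 29, 28)}
Keep only column(s) C, B2 (6 duplicate(s) eliminated): {(28, 18), (28, 24), (28, 35), (28, 8), (29, 28)}

{(28, 18), (28, 24), (28, 35), (28, 8), (29, 28)}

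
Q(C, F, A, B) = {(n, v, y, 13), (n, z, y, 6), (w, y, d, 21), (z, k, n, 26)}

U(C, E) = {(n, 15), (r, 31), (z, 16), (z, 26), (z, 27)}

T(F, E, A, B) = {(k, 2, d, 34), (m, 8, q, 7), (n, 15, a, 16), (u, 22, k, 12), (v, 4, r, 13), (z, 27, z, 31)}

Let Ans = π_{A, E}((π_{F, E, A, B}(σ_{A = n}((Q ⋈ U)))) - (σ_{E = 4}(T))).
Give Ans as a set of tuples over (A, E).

Natural join on C: {(n, v, y, 13, 15), (n, z, y, 6, 15), (z, k, n, 26, 16), (z, k, n, 26, 26), (z, k, n, 26, 27)}
Apply σ_{A = n}; surviving tuples: {(z, k, n, 26, 16), (z, k, n, 26, 26), (z, k, n, 26, 27)}
π_{F, E, A, B} gives {(k, 16, n, 26), (k, 26, n, 26), (k, 27, n, 26)}.
Apply σ_{E = 4}; surviving tuples: {(v, 4, r, 13)}
Taking the difference: {(k, 16, n, 26), (k, 26, n, 26), (k, 27, n, 26)}
π_{A, E} gives {(n, 16), (n, 26), (n, 27)}.

{(n, 16), (n, 26), (n, 27)}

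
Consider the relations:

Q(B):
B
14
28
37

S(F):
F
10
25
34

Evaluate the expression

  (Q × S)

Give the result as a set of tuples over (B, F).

{(14, 10), (14, 25), (14, 34), (28, 10), (28, 25), (28, 34), (37, 10), (37, 25), (37, 34)}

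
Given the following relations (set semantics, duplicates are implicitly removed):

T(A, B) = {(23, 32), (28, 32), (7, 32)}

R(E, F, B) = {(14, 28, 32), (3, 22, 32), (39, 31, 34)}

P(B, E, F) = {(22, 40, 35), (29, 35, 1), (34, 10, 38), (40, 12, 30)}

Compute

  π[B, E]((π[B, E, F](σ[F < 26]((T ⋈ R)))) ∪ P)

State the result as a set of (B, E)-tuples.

T ⋈ R (natural join on B): {(23, 32, 14, 28), (23, 32, 3, 22), (28, 32, 14, 28), (28, 32, 3, 22), (7, 32, 14, 28), (7, 32, 3, 22)}
Filtering on F < 26 leaves {(23, 32, 3, 22), (28, 32, 3, 22), (7, 32, 3, 22)}.
Projecting to B, E, F (2 duplicate(s) eliminated): {(32, 3, 22)}
Union: {(32, 3, 22)} with {(22, 40, 35), (29, 35, 1), (34, 10, 38), (40, 12, 30)} → {(22, 40, 35), (29, 35, 1), (32, 3, 22), (34, 10, 38), (40, 12, 30)}
Projecting to B, E: {(22, 40), (29, 35), (32, 3), (34, 10), (40, 12)}

{(22, 40), (29, 35), (32, 3), (34, 10), (40, 12)}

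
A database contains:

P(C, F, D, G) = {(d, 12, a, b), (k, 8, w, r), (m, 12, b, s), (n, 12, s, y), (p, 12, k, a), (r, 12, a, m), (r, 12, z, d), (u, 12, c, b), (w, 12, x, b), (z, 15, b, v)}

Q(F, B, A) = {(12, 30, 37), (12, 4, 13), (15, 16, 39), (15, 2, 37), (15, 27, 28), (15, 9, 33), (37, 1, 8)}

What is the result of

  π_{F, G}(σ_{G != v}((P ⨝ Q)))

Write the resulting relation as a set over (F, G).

Joining P and Q on F yields {(d, 12, a, b, 30, 37), (d, 12, a, b, 4, 13), (m, 12, b, s, 30, 37), (m, 12, b, s, 4, 13), (n, 12, s, y, 30, 37), (n, 12, s, y, 4, 13), (p, 12, k, a, 30, 37), (p, 12, k, a, 4, 13), (r, 12, a, m, 30, 37), (r, 12, a, m, 4, 13), (r, 12, z, d, 30, 37), (r, 12, z, d, 4, 13), (u, 12, c, b, 30, 37), (u, 12, c, b, 4, 13), (w, 12, x, b, 30, 37), (w, 12, x, b, 4, 13), (z, 15, b, v, 16, 39), (z, 15, b, v, 2, 37), (z, 15, b, v, 27, 28), (z, 15, b, v, 9, 33)}.
Apply σ_{G != v}; surviving tuples: {(d, 12, a, b, 30, 37), (d, 12, a, b, 4, 13), (m, 12, b, s, 30, 37), (m, 12, b, s, 4, 13), (n, 12, s, y, 30, 37), (n, 12, s, y, 4, 13), (p, 12, k, a, 30, 37), (p, 12, k, a, 4, 13), (r, 12, a, m, 30, 37), (r, 12, a, m, 4, 13), (r, 12, z, d, 30, 37), (r, 12, z, d, 4, 13), (u, 12, c, b, 30, 37), (u, 12, c, b, 4, 13), (w, 12, x, b, 30, 37), (w, 12, x, b, 4, 13)}
π[F, G]: project onto (F, G) (10 duplicate(s) eliminated) → {(12, a), (12, b), (12, d), (12, m), (12, s), (12, y)}

{(12, a), (12, b), (12, d), (12, m), (12, s), (12, y)}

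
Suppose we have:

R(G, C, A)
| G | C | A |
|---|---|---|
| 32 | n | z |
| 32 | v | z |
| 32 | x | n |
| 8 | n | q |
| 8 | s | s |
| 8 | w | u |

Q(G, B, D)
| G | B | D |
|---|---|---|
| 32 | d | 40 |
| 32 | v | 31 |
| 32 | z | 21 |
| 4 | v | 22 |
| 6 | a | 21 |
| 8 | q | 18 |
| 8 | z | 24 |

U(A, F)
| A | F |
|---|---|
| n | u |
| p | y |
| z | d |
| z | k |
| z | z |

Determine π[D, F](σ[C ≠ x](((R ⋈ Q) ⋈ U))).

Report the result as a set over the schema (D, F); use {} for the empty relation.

Joining R and Q on G yields {(32, n, z, d, 40), (32, n, z, v, 31), (32, n, z, z, 21), (32, v, z, d, 40), (32, v, z, v, 31), (32, v, z, z, 21), (32, x, n, d, 40), (32, x, n, v, 31), (32, x, n, z, 21), (8, n, q, q, 18), (8, n, q, z, 24), (8, s, s, q, 18), (8, s, s, z, 24), (8, w, u, q, 18), (8, w, u, z, 24)}.
Joining (R ⋈ Q) and U on A yields {(32, n, z, d, 40, d), (32, n, z, d, 40, k), (32, n, z, d, 40, z), (32, n, z, v, 31, d), (32, n, z, v, 31, k), (32, n, z, v, 31, z), (32, n, z, z, 21, d), (32, n, z, z, 21, k), (32, n, z, z, 21, z), (32, v, z, d, 40, d), (32, v, z, d, 40, k), (32, v, z, d, 40, z), (32, v, z, v, 31, d), (32, v, z, v, 31, k), (32, v, z, v, 31, z), (32, v, z, z, 21, d), (32, v, z, z, 21, k), (32, v, z, z, 21, z), (32, x, n, d, 40, u), (32, x, n, v, 31, u), (32, x, n, z, 21, u)}.
Apply σ_{C ≠ x}; surviving tuples: {(32, n, z, d, 40, d), (32, n, z, d, 40, k), (32, n, z, d, 40, z), (32, n, z, v, 31, d), (32, n, z, v, 31, k), (32, n, z, v, 31, z), (32, n, z, z, 21, d), (32, n, z, z, 21, k), (32, n, z, z, 21, z), (32, v, z, d, 40, d), (32, v, z, d, 40, k), (32, v, z, d, 40, z), (32, v, z, v, 31, d), (32, v, z, v, 31, k), (32, v, z, v, 31, z), (32, v, z, z, 21, d), (32, v, z, z, 21, k), (32, v, z, z, 21, z)}
Projecting to D, F (9 duplicate(s) eliminated): {(21, d), (21, k), (21, z), (31, d), (31, k), (31, z), (40, d), (40, k), (40, z)}

{(21, d), (21, k), (21, z), (31, d), (31, k), (31, z), (40, d), (40, k), (40, z)}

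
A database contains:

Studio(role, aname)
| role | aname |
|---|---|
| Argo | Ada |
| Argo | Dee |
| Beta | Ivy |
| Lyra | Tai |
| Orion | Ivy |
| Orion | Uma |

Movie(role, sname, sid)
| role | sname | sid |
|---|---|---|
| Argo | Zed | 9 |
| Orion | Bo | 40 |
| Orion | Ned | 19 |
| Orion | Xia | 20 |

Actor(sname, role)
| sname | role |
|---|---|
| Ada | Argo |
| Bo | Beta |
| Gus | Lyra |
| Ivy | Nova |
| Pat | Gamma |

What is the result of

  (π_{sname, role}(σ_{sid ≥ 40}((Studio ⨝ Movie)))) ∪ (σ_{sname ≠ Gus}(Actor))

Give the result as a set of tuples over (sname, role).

{(Ada, Argo), (Bo, Beta), (Bo, Orion), (Ivy, Nova), (Pat, Gamma)}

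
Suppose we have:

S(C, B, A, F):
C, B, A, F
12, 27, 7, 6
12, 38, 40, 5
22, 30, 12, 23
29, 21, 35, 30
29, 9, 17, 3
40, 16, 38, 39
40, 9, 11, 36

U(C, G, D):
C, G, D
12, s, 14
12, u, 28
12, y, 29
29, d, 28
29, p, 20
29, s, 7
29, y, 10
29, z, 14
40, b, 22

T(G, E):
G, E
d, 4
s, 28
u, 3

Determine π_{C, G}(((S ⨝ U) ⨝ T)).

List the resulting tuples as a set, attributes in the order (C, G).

S ⋈ U (natural join on C): {(12, 27, 7, 6, s, 14), (12, 27, 7, 6, u, 28), (12, 27, 7, 6, y, 29), (12, 38, 40, 5, s, 14), (12, 38, 40, 5, u, 28), (12, 38, 40, 5, y, 29), (29, 21, 35, 30, d, 28), (29, 21, 35, 30, p, 20), (29, 21, 35, 30, s, 7), (29, 21, 35, 30, y, 10), (29, 21, 35, 30, z, 14), (29, 9, 17, 3, d, 28), (29, 9, 17, 3, p, 20), (29, 9, 17, 3, s, 7), (29, 9, 17, 3, y, 10), (29, 9, 17, 3, z, 14), (40, 16, 38, 39, b, 22), (40, 9, 11, 36, b, 22)}
(S ⨝ U) ⋈ T (natural join on G): {(12, 27, 7, 6, s, 14, 28), (12, 27, 7, 6, u, 28, 3), (12, 38, 40, 5, s, 14, 28), (12, 38, 40, 5, u, 28, 3), (29, 21, 35, 30, d, 28, 4), (29, 21, 35, 30, s, 7, 28), (29, 9, 17, 3, d, 28, 4), (29, 9, 17, 3, s, 7, 28)}
π_{C, G} gives {(12, s), (12, u), (29, d), (29, s)} (4 duplicate(s) eliminated).

{(12, s), (12, u), (29, d), (29, s)}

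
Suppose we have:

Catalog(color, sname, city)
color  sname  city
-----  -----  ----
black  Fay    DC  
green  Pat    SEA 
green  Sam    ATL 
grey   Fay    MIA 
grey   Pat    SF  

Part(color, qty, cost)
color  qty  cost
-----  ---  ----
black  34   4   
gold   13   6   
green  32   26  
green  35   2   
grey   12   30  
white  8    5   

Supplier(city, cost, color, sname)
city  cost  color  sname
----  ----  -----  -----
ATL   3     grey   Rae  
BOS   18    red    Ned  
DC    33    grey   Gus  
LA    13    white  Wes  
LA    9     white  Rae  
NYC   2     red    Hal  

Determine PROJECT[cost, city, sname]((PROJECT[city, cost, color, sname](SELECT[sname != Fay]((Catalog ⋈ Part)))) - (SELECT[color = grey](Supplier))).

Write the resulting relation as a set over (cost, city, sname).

Catalog ⋈ Part (natural join on color): {(black, Fay, DC, 34, 4), (green, Pat, SEA, 32, 26), (green, Pat, SEA, 35, 2), (green, Sam, ATL, 32, 26), (green, Sam, ATL, 35, 2), (grey, Fay, MIA, 12, 30), (grey, Pat, SF, 12, 30)}
Selection sname != Fay: {(green, Pat, SEA, 32, 26), (green, Pat, SEA, 35, 2), (green, Sam, ATL, 32, 26), (green, Sam, ATL, 35, 2), (grey, Pat, SF, 12, 30)}
Projecting to city, cost, color, sname: {(ATL, 2, green, Sam), (ATL, 26, green, Sam), (SEA, 2, green, Pat), (SEA, 26, green, Pat), (SF, 30, grey, Pat)}
Selection color = grey: {(ATL, 3, grey, Rae), (DC, 33, grey, Gus)}
Difference: {(ATL, 2, green, Sam), (ATL, 26, green, Sam), (SEA, 2, green, Pat), (SEA, 26, green, Pat), (SF, 30, grey, Pat)} with {(ATL, 3, grey, Rae), (DC, 33, grey, Gus)} → {(ATL, 2, green, Sam), (ATL, 26, green, Sam), (SEA, 2, green, Pat), (SEA, 26, green, Pat), (SF, 30, grey, Pat)}
Projecting to cost, city, sname: {(2, ATL, Sam), (2, SEA, Pat), (26, ATL, Sam), (26, SEA, Pat), (30, SF, Pat)}

{(2, ATL, Sam), (2, SEA, Pat), (26, ATL, Sam), (26, SEA, Pat), (30, SF, Pat)}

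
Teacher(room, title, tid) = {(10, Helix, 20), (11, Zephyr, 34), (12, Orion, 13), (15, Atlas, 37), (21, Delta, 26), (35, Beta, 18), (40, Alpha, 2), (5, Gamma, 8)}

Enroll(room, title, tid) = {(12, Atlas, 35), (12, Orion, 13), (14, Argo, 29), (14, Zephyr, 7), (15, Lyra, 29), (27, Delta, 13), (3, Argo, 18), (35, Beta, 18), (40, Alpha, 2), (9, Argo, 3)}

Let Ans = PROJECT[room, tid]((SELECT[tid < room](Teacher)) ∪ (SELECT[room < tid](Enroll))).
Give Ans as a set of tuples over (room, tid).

σ[tid < room]: keep tuples satisfying tid < room → {(35, Beta, 18), (40, Alpha, 2)}
σ[room < tid]: keep tuples satisfying room < tid → {(12, Atlas, 35), (12, Orion, 13), (14, Argo, 29), (15, Lyra, 29), (3, Argo, 18)}
Union: {(35, Beta, 18), (40, Alpha, 2)} with {(12, Atlas, 35), (12, Orion, 13), (14, Argo, 29), (15, Lyra, 29), (3, Argo, 18)} → {(12, Atlas, 35), (12, Orion, 13), (14, Argo, 29), (15, Lyra, 29), (3, Argo, 18), (35, Beta, 18), (40, Alpha, 2)}
π_{room, tid} gives {(12, 13), (12, 35), (14, 29), (15, 29), (3, 18), (35, 18), (40, 2)}.

{(12, 13), (12, 35), (14, 29), (15, 29), (3, 18), (35, 18), (40, 2)}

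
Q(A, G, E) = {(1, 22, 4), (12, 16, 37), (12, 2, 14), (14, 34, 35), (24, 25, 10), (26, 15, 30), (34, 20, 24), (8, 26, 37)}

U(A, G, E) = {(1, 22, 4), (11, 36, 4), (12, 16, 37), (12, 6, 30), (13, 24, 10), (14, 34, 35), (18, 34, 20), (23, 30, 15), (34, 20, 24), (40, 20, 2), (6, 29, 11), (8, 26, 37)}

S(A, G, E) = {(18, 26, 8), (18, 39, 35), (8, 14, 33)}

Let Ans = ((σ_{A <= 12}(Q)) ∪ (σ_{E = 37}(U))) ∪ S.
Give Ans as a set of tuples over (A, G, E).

{(1, 22, 4), (12, 16, 37), (12, 2, 14), (18, 26, 8), (18, 39, 35), (8, 14, 33), (8, 26, 37)}

Filtering on A <= 12 leaves {(1, 22, 4), (12, 16, 37), (12, 2, 14), (8, 26, 37)}.
Filtering on E = 37 leaves {(12, 16, 37), (8, 26, 37)}.
Set union of the two operands is {(1, 22, 4), (12, 16, 37), (12, 2, 14), (8, 26, 37)}.
Set union of the two operands is {(1, 22, 4), (12, 16, 37), (12, 2, 14), (18, 26, 8), (18, 39, 35), (8, 14, 33), (8, 26, 37)}.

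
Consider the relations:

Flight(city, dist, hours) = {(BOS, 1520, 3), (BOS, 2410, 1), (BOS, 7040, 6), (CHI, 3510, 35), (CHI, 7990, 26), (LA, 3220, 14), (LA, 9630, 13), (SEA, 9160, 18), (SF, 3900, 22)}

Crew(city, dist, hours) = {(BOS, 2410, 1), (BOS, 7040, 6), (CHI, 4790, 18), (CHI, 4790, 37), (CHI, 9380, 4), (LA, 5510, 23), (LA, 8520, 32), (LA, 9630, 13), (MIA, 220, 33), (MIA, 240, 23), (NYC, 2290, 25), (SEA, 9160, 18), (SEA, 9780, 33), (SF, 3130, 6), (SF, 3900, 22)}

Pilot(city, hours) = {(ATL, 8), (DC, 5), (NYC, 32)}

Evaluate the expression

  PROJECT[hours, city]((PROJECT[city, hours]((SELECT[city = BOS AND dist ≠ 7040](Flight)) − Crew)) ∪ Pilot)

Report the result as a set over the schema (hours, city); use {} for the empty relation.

Filtering on city = BOS AND dist ≠ 7040 leaves {(BOS, 1520, 3), (BOS, 2410, 1)}.
Taking the difference: {(BOS, 1520, 3)}
π[city, hours]: project onto (city, hours) → {(BOS, 3)}
Taking the union: {(ATL, 8), (BOS, 3), (DC, 5), (NYC, 32)}
π[hours, city]: project onto (hours, city) → {(3, BOS), (32, NYC), (5, DC), (8, ATL)}

{(3, BOS), (32, NYC), (5, DC), (8, ATL)}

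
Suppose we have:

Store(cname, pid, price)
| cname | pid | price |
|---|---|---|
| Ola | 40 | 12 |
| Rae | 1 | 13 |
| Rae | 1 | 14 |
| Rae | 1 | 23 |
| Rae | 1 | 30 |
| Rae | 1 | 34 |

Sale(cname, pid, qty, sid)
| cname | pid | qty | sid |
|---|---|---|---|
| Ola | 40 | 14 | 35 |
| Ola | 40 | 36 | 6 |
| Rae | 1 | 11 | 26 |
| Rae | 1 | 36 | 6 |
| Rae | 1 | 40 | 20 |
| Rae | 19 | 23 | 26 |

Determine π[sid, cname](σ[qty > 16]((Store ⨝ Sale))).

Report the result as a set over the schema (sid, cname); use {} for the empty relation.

Store ⋈ Sale (natural join on cname, pid): {(Ola, 40, 12, 14, 35), (Ola, 40, 12, 36, 6), (Rae, 1, 13, 11, 26), (Rae, 1, 13, 36, 6), (Rae, 1, 13, 40, 20), (Rae, 1, 14, 11, 26), (Rae, 1, 14, 36, 6), (Rae, 1, 14, 40, 20), (Rae, 1, 23, 11, 26), (Rae, 1, 23, 36, 6), (Rae, 1, 23, 40, 20), (Rae, 1, 30, 11, 26), (Rae, 1, 30, 36, 6), (Rae, 1, 30, 40, 20), (Rae, 1, 34, 11, 26), (Rae, 1, 34, 36, 6), (Rae, 1, 34, 40, 20)}
Selection qty > 16: {(Ola, 40, 12, 36, 6), (Rae, 1, 13, 36, 6), (Rae, 1, 13, 40, 20), (Rae, 1, 14, 36, 6), (Rae, 1, 14, 40, 20), (Rae, 1, 23, 36, 6), (Rae, 1, 23, 40, 20), (Rae, 1, 30, 36, 6), (Rae, 1, 30, 40, 20), (Rae, 1, 34, 36, 6), (Rae, 1, 34, 40, 20)}
π[sid, cname]: project onto (sid, cname) (8 duplicate(s) eliminated) → {(20, Rae), (6, Ola), (6, Rae)}

{(20, Rae), (6, Ola), (6, Rae)}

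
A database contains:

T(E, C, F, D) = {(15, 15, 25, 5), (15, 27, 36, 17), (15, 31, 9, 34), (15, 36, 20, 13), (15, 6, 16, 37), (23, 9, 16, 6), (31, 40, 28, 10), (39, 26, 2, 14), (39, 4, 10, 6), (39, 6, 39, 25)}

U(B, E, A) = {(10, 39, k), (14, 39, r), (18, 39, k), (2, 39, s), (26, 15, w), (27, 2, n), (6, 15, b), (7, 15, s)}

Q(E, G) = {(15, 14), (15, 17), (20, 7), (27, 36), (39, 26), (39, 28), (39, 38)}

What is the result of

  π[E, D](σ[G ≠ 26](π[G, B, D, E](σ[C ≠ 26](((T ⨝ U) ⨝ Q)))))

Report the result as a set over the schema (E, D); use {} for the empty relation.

{(15, 13), (15, 17), (15, 34), (15, 37), (15, 5), (39, 25), (39, 6)}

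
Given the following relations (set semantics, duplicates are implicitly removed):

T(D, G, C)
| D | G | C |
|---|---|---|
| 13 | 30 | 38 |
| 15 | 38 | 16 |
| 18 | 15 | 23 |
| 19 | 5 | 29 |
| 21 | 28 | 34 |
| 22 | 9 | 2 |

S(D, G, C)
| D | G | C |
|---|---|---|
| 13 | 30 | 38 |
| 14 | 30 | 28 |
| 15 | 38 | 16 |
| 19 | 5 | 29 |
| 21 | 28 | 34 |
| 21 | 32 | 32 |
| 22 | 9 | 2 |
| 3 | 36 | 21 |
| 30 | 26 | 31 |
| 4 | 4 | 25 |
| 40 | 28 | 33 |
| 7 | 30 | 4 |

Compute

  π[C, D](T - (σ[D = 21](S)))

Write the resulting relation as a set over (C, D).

{(16, 15), (2, 22), (23, 18), (29, 19), (38, 13)}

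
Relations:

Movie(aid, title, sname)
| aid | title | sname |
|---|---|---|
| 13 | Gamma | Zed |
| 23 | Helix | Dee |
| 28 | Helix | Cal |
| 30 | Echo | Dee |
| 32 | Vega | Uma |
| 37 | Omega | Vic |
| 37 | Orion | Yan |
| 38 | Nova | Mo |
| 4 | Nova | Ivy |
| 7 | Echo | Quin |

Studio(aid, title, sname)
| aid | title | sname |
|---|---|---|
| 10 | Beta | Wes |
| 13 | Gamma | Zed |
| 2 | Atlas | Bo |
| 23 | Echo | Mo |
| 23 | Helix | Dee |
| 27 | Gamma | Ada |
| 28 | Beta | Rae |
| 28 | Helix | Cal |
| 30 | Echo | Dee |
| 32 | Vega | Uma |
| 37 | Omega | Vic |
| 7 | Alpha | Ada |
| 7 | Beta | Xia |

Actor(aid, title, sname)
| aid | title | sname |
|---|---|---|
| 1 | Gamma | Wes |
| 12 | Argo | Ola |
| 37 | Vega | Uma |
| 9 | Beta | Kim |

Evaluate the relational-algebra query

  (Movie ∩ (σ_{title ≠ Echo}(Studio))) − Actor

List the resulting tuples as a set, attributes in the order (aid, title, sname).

{(13, Gamma, Zed), (23, Helix, Dee), (28, Helix, Cal), (32, Vega, Uma), (37, Omega, Vic)}

σ[title ≠ Echo]: keep tuples satisfying title ≠ Echo → {(10, Beta, Wes), (13, Gamma, Zed), (2, Atlas, Bo), (23, Helix, Dee), (27, Gamma, Ada), (28, Beta, Rae), (28, Helix, Cal), (32, Vega, Uma), (37, Omega, Vic), (7, Alpha, Ada), (7, Beta, Xia)}
Intersection: {(13, Gamma, Zed), (23, Helix, Dee), (28, Helix, Cal), (30, Echo, Dee), (32, Vega, Uma), (37, Omega, Vic), (37, Orion, Yan), (38, Nova, Mo), (4, Nova, Ivy), (7, Echo, Quin)} with {(10, Beta, Wes), (13, Gamma, Zed), (2, Atlas, Bo), (23, Helix, Dee), (27, Gamma, Ada), (28, Beta, Rae), (28, Helix, Cal), (32, Vega, Uma), (37, Omega, Vic), (7, Alpha, Ada), (7, Beta, Xia)} → {(13, Gamma, Zed), (23, Helix, Dee), (28, Helix, Cal), (32, Vega, Uma), (37, Omega, Vic)}
Difference: {(13, Gamma, Zed), (23, Helix, Dee), (28, Helix, Cal), (32, Vega, Uma), (37, Omega, Vic)} with {(1, Gamma, Wes), (12, Argo, Ola), (37, Vega, Uma), (9, Beta, Kim)} → {(13, Gamma, Zed), (23, Helix, Dee), (28, Helix, Cal), (32, Vega, Uma), (37, Omega, Vic)}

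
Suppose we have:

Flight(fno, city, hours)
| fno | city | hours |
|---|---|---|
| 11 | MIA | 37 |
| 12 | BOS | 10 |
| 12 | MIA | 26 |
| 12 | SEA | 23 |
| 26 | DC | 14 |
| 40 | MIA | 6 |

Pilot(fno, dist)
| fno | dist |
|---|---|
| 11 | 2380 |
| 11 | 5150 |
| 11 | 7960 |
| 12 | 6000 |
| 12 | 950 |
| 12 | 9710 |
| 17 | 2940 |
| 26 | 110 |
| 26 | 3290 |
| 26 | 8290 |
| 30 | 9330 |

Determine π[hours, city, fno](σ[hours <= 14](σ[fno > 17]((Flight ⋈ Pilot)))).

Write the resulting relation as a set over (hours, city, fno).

{(14, DC, 26)}

Natural join on fno: {(11, MIA, 37, 2380), (11, MIA, 37, 5150), (11, MIA, 37, 7960), (12, BOS, 10, 6000), (12, BOS, 10, 950), (12, BOS, 10, 9710), (12, MIA, 26, 6000), (12, MIA, 26, 950), (12, MIA, 26, 9710), (12, SEA, 23, 6000), (12, SEA, 23, 950), (12, SEA, 23, 9710), (26, DC, 14, 110), (26, DC, 14, 3290), (26, DC, 14, 8290)}
Apply σ_{fno > 17}; surviving tuples: {(26, DC, 14, 110), (26, DC, 14, 3290), (26, DC, 14, 8290)}
Apply σ_{hours <= 14}; surviving tuples: {(26, DC, 14, 110), (26, DC, 14, 3290), (26, DC, 14, 8290)}
π[hours, city, fno]: project onto (hours, city, fno) (2 duplicate(s) eliminated) → {(14, DC, 26)}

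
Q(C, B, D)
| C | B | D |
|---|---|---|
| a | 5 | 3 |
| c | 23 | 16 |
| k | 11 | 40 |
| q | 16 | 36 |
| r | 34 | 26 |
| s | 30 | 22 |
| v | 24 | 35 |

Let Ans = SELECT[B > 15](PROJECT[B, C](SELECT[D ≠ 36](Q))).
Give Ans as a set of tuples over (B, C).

Selection D ≠ 36: {(a, 5, 3), (c, 23, 16), (k, 11, 40), (r, 34, 26), (s, 30, 22), (v, 24, 35)}
Projecting to B, C: {(11, k), (23, c), (24, v), (30, s), (34, r), (5, a)}
Selection B > 15: {(23, c), (24, v), (30, s), (34, r)}

{(23, c), (24, v), (30, s), (34, r)}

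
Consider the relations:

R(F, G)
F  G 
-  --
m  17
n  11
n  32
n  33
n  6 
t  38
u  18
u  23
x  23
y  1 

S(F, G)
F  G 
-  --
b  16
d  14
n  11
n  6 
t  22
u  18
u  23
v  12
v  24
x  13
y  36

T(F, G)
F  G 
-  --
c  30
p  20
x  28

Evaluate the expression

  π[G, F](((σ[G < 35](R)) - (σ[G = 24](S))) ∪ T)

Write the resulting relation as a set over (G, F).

Apply σ_{G < 35}; surviving tuples: {(m, 17), (n, 11), (n, 32), (n, 33), (n, 6), (u, 18), (u, 23), (x, 23), (y, 1)}
Apply σ_{G = 24}; surviving tuples: {(v, 24)}
Set difference of the two operands is {(m, 17), (n, 11), (n, 32), (n, 33), (n, 6), (u, 18), (u, 23), (x, 23), (y, 1)}.
Set union of the two operands is {(c, 30), (m, 17), (n, 11), (n, 32), (n, 33), (n, 6), (p, 20), (u, 18), (u, 23), (x, 23), (x, 28), (y, 1)}.
π[G, F]: project onto (G, F) → {(1, y), (11, n), (17, m), (18, u), (20, p), (23, u), (23, x), (28, x), (30, c), (32, n), (33, n), (6, n)}

{(1, y), (11, n), (17, m), (18, u), (20, p), (23, u), (23, x), (28, x), (30, c), (32, n), (33, n), (6, n)}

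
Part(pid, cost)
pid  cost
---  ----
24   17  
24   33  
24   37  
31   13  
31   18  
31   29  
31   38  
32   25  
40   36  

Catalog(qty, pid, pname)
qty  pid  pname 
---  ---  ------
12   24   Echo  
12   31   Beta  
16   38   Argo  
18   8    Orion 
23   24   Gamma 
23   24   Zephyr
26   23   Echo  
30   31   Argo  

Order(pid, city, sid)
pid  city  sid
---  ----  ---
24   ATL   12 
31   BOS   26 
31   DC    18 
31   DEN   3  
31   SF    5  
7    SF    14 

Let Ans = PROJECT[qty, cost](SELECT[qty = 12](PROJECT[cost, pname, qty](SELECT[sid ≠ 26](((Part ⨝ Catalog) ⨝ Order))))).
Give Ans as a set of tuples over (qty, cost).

{(12, 13), (12, 17), (12, 18), (12, 29), (12, 33), (12, 37), (12, 38)}

Natural join on pid: {(24, 17, 12, Echo), (24, 17, 23, Gamma), (24, 17, 23, Zephyr), (24, 33, 12, Echo), (24, 33, 23, Gamma), (24, 33, 23, Zephyr), (24, 37, 12, Echo), (24, 37, 23, Gamma), (24, 37, 23, Zephyr), (31, 13, 12, Beta), (31, 13, 30, Argo), (31, 18, 12, Beta), (31, 18, 30, Argo), (31, 29, 12, Beta), (31, 29, 30, Argo), (31, 38, 12, Beta), (31, 38, 30, Argo)}
Natural join on pid: {(24, 17, 12, Echo, ATL, 12), (24, 17, 23, Gamma, ATL, 12), (24, 17, 23, Zephyr, ATL, 12), (24, 33, 12, Echo, ATL, 12), (24, 33, 23, Gamma, ATL, 12), (24, 33, 23, Zephyr, ATL, 12), (24, 37, 12, Echo, ATL, 12), (24, 37, 23, Gamma, ATL, 12), (24, 37, 23, Zephyr, ATL, 12), (31, 13, 12, Beta, BOS, 26), (31, 13, 12, Beta, DC, 18), (31, 13, 12, Beta, DEN, 3), (31, 13, 12, Beta, SF, 5), (31, 13, 30, Argo, BOS, 26), (31, 13, 30, Argo, DC, 18), (31, 13, 30, Argo, DEN, 3), (31, 13, 30, Argo, SF, 5), (31, 18, 12, Beta, BOS, 26), (31, 18, 12, Beta, DC, 18), (31, 18, 12, Beta, DEN, 3), (31, 18, 12, Beta, SF, 5), (31, 18, 30, Argo, BOS, 26), (31, 18, 30, Argo, DC, 18), (31, 18, 30, Argo, DEN, 3), (31, 18, 30, Argo, SF, 5), (31, 29, 12, Beta, BOS, 26), (31, 29, 12, Beta, DC, 18), (31, 29, 12, Beta, DEN, 3), (31, 29, 12, Beta, SF, 5), (31, 29, 30, Argo, BOS, 26), (31, 29, 30, Argo, DC, 18), (31, 29, 30, Argo, DEN, 3), (31, 29, 30, Argo, SF, 5), (31, 38, 12, Beta, BOS, 26), (31, 38, 12, Beta, DC, 18), (31, 38, 12, Beta, DEN, 3), (31, 38, 12, Beta, SF, 5), (31, 38, 30, Argo, BOS, 26), (31, 38, 30, Argo, DC, 18), (31, 38, 30, Argo, DEN, 3), (31, 38, 30, Argo, SF, 5)}
Selection sid ≠ 26: {(24, 17, 12, Echo, ATL, 12), (24, 17, 23, Gamma, ATL, 12), (24, 17, 23, Zephyr, ATL, 12), (24, 33, 12, Echo, ATL, 12), (24, 33, 23, Gamma, ATL, 12), (24, 33, 23, Zephyr, ATL, 12), (24, 37, 12, Echo, ATL, 12), (24, 37, 23, Gamma, ATL, 12), (24, 37, 23, Zephyr, ATL, 12), (31, 13, 12, Beta, DC, 18), (31, 13, 12, Beta, DEN, 3), (31, 13, 12, Beta, SF, 5), (31, 13, 30, Argo, DC, 18), (31, 13, 30, Argo, DEN, 3), (31, 13, 30, Argo, SF, 5), (31, 18, 12, Beta, DC, 18), (31, 18, 12, Beta, DEN, 3), (31, 18, 12, Beta, SF, 5), (31, 18, 30, Argo, DC, 18), (31, 18, 30, Argo, DEN, 3), (31, 18, 30, Argo, SF, 5), (31, 29, 12, Beta, DC, 18), (31, 29, 12, Beta, DEN, 3), (31, 29, 12, Beta, SF, 5), (31, 29, 30, Argo, DC, 18), (31, 29, 30, Argo, DEN, 3), (31, 29, 30, Argo, SF, 5), (31, 38, 12, Beta, DC, 18), (31, 38, 12, Beta, DEN, 3), (31, 38, 12, Beta, SF, 5), (31, 38, 30, Argo, DC, 18), (31, 38, 30, Argo, DEN, 3), (31, 38, 30, Argo, SF, 5)}
π[cost, pname, qty]: project onto (cost, pname, qty) (16 duplicate(s) eliminated) → {(13, Argo, 30), (13, Beta, 12), (17, Echo, 12), (17, Gamma, 23), (17, Zephyr, 23), (18, Argo, 30), (18, Beta, 12), (29, Argo, 30), (29, Beta, 12), (33, Echo, 12), (33, Gamma, 23), (33, Zephyr, 23), (37, Echo, 12), (37, Gamma, 23), (37, Zephyr, 23), (38, Argo, 30), (38, Beta, 12)}
Selection qty = 12: {(13, Beta, 12), (17, Echo, 12), (18, Beta, 12), (29, Beta, 12), (33, Echo, 12), (37, Echo, 12), (38, Beta, 12)}
π[qty, cost]: project onto (qty, cost) → {(12, 13), (12, 17), (12, 18), (12, 29), (12, 33), (12, 37), (12, 38)}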